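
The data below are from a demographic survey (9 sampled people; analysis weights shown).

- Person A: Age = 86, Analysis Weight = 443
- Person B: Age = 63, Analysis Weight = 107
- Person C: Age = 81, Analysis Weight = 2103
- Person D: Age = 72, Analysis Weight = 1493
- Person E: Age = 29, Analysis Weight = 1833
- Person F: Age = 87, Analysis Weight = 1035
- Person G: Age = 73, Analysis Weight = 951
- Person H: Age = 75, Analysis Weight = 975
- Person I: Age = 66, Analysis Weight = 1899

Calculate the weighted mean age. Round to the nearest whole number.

Weighted sum = 86×443 + 63×107 + 81×2103 + 72×1493 + 29×1833 + 87×1035 + 73×951 + 75×975 + 66×1899
  = 38098 + 6741 + 170343 + 107496 + 53157 + 90045 + 69423 + 73125 + 125334 = 733762
Sum of weights = 10839
Weighted mean = 733762 / 10839 = 67.696466

68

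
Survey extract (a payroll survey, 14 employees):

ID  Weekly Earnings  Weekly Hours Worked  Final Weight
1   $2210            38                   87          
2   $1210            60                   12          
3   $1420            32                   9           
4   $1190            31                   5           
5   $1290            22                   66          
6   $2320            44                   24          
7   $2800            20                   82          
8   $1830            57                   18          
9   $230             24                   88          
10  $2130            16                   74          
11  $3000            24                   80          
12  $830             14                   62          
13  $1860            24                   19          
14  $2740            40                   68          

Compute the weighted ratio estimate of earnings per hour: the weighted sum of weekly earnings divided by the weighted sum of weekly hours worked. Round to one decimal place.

69.8

Σ wᵢ·y = 1319860
Σ wᵢ·x = 18903
Ratio = 1319860 / 18903 = 69.822779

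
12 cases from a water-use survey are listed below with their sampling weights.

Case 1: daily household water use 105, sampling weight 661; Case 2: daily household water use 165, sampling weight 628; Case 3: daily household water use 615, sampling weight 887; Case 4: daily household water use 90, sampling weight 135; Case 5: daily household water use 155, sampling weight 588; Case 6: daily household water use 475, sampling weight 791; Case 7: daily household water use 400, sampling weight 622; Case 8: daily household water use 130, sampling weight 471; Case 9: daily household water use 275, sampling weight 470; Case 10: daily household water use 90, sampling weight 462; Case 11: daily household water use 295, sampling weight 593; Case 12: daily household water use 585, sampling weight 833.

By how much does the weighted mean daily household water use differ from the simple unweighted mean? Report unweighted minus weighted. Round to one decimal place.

Unweighted sum = 3380
Unweighted mean = 3380 / 12 = 281.66667
Weighted sum = 105×661 + 165×628 + 615×887 + 90×135 + 155×588 + 475×791 + 400×622 + 130×471 + 275×470 + 90×462 + 295×593 + 585×833
  = 2340645
Sum of weights = 661 + 628 + 887 + 135 + 588 + 791 + 622 + 471 + 470 + 462 + 593 + 833 = 7141
Weighted mean = 2340645 / 7141 = 327.77552
Difference (unweighted minus weighted) = -46.108855

-46.1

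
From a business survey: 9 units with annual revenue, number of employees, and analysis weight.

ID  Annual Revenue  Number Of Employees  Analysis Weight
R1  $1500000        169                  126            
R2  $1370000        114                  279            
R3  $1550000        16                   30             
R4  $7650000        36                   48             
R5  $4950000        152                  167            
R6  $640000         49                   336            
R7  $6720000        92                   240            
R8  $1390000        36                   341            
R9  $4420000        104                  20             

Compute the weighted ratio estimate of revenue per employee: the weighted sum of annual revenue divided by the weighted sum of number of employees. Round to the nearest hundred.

31500

Σ wᵢ·y = 1500000×126 + 1370000×279 + 1550000×30 + 7650000×48 + 4950000×167 + 640000×336 + 6720000×240 + 1390000×341 + 4420000×20
  = 189000000 + 382230000 + 46500000 + 367200000 + 826650000 + 215040000 + 1612800000 + 473990000 + 88400000 = 4201810000
Σ wᵢ·x = 169×126 + 114×279 + 16×30 + 36×48 + 152×167 + 49×336 + 92×240 + 36×341 + 104×20
  = 21294 + 31806 + 480 + 1728 + 25384 + 16464 + 22080 + 12276 + 2080 = 133592
Ratio = 4201810000 / 133592 = 31452.557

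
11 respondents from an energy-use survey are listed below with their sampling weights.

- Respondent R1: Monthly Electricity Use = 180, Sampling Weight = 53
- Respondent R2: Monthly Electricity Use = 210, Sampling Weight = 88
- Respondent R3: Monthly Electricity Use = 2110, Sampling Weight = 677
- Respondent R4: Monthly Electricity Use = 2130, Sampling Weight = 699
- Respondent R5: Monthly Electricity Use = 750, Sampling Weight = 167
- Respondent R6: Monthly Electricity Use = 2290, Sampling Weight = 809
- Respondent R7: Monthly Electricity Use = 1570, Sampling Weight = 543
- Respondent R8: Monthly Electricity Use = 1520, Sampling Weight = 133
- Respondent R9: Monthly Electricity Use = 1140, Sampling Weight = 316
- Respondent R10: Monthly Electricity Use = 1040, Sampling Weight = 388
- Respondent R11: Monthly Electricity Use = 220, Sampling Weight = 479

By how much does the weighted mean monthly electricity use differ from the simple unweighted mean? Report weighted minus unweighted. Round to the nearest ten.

Unweighted sum = 13160
Unweighted mean = 13160 / 11 = 1196.3636
Weighted sum = 180×53 + 210×88 + 2110×677 + 2130×699 + 750×167 + 2290×809 + 1570×543 + 1520×133 + 1140×316 + 1040×388 + 220×479
  = 6847030
Sum of weights = 53 + 88 + 677 + 699 + 167 + 809 + 543 + 133 + 316 + 388 + 479 = 4352
Weighted mean = 6847030 / 4352 = 1573.3065
Difference (weighted minus unweighted) = 376.94289

380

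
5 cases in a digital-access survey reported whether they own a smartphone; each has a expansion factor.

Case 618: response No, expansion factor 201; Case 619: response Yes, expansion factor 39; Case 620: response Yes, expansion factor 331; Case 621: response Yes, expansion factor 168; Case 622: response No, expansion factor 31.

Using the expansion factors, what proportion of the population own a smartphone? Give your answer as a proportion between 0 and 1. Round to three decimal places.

0.699

Sum of weights for 'Yes' = 39 + 331 + 168 = 538
Total weight = 201 + 39 + 331 + 168 + 31 = 770
Weighted proportion = 538 / 770 = 0.6987013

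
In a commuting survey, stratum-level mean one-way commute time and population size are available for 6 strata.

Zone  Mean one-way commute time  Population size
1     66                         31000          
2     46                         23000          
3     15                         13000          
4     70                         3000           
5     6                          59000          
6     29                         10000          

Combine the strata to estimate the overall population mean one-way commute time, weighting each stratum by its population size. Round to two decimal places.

Σ Nₕ·x̄ₕ = 66×31000 + 46×23000 + 15×13000 + 70×3000 + 6×59000 + 29×10000
  = 2046000 + 1058000 + 195000 + 210000 + 354000 + 290000 = 4153000
Σ Nₕ = 31000 + 23000 + 13000 + 3000 + 59000 + 10000 = 139000
Overall mean = 4153000 / 139000 = 29.877698

29.88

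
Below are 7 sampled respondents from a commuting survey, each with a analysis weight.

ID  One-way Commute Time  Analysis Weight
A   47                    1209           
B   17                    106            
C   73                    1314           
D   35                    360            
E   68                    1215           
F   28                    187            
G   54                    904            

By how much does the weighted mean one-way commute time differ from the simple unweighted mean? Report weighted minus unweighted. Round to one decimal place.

Unweighted sum = 47 + 17 + 73 + 35 + 68 + 28 + 54 = 322
Unweighted mean = 322 / 7 = 46
Weighted sum = 47×1209 + 17×106 + 73×1314 + 35×360 + 68×1215 + 28×187 + 54×904
  = 303819
Sum of weights = 5295
Weighted mean = 303819 / 5295 = 57.37847
Difference (weighted minus unweighted) = 11.37847

11.4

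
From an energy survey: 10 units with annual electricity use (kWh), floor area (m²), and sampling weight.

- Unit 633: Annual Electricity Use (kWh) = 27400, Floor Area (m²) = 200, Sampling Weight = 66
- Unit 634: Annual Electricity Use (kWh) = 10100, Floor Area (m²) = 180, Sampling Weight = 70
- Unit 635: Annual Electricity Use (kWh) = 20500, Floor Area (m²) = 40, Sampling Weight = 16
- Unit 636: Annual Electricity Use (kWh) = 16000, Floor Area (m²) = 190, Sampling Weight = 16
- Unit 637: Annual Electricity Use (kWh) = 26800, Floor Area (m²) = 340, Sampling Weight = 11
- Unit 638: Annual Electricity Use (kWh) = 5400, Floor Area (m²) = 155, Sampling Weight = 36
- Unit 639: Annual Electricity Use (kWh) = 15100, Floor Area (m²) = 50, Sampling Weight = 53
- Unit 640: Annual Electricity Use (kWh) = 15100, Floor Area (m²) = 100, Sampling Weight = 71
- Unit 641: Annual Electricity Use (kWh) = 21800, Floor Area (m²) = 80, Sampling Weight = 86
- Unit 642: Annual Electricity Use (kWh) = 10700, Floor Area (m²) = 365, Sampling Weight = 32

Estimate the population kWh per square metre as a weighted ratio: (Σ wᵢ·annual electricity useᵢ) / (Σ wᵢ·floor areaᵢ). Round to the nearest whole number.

114

Σ wᵢ·y = 27400×66 + 10100×70 + 20500×16 + 16000×16 + 26800×11 + 5400×36 + 15100×53 + 15100×71 + 21800×86 + 10700×32
  = 1808400 + 707000 + 328000 + 256000 + 294800 + 194400 + 800300 + 1072100 + 1874800 + 342400 = 7678200
Σ wᵢ·x = 200×66 + 180×70 + 40×16 + 190×16 + 340×11 + 155×36 + 50×53 + 100×71 + 80×86 + 365×32
  = 13200 + 12600 + 640 + 3040 + 3740 + 5580 + 2650 + 7100 + 6880 + 11680 = 67110
Ratio = 7678200 / 67110 = 114.41216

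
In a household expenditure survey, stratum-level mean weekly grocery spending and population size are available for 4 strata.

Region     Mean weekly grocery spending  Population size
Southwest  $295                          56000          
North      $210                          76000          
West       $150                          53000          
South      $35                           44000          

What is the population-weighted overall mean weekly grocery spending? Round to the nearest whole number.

Σ Nₕ·x̄ₕ = 41970000
Σ Nₕ = 56000 + 76000 + 53000 + 44000 = 229000
Overall mean = 41970000 / 229000 = 183.27511

183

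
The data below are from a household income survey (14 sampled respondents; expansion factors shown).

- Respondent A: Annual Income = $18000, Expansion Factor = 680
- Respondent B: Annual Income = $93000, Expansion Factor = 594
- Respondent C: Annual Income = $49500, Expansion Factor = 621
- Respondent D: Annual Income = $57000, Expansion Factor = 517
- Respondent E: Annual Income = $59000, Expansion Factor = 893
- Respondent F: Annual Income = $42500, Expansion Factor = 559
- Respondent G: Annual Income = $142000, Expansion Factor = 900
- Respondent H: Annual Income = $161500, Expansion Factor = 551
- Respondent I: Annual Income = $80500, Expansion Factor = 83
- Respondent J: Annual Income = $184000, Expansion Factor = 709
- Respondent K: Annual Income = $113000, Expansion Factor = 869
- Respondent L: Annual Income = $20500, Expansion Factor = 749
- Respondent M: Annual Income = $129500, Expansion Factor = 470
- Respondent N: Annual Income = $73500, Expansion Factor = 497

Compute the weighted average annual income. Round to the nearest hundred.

Weighted sum = 769005000
Sum of weights = 8692
Weighted mean = 769005000 / 8692 = 88472.734

88500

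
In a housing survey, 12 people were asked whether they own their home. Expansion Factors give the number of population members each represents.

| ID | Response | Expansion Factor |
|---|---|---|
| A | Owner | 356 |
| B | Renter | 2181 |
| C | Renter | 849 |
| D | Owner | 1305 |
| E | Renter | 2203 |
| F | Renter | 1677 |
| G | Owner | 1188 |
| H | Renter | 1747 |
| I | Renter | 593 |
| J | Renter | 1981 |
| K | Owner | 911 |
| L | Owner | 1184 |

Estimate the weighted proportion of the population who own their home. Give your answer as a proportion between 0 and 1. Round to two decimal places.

Sum of weights for 'Owner' = 356 + 1305 + 1188 + 911 + 1184 = 4944
Total weight = 356 + 2181 + 849 + 1305 + 2203 + 1677 + 1188 + 1747 + 593 + 1981 + 911 + 1184 = 16175
Weighted proportion = 4944 / 16175 = 0.30565688

0.31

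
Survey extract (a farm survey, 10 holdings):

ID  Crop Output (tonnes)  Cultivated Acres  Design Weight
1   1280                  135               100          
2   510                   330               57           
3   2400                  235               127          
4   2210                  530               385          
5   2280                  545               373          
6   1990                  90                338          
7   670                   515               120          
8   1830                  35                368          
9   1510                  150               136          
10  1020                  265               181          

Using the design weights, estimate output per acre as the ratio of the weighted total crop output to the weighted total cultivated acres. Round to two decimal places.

Σ wᵢ·y = 1280×100 + 510×57 + 2400×127 + 2210×385 + 2280×373 + 1990×338 + 670×120 + 1830×368 + 1510×136 + 1020×181
  = 128000 + 29070 + 304800 + 850850 + 850440 + 672620 + 80400 + 673440 + 205360 + 184620 = 3979600
Σ wᵢ·x = 135×100 + 330×57 + 235×127 + 530×385 + 545×373 + 90×338 + 515×120 + 35×368 + 150×136 + 265×181
  = 642955
Ratio = 3979600 / 642955 = 6.1895467

6.19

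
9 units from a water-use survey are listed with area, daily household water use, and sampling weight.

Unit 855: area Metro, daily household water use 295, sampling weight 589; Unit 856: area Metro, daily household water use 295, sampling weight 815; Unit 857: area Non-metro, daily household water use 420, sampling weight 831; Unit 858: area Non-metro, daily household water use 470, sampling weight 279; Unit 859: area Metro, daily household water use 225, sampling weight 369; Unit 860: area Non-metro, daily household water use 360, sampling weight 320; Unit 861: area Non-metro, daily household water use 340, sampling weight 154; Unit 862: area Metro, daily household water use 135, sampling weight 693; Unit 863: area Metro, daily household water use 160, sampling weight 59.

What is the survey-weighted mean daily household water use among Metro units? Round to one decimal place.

237.7

Metro rows: 855, 856, 859, 862, 863
Weighted sum = 295×589 + 295×815 + 225×369 + 135×693 + 160×59
  = 600200
Sum of weights = 589 + 815 + 369 + 693 + 59 = 2525
Weighted mean = 600200 / 2525 = 237.70297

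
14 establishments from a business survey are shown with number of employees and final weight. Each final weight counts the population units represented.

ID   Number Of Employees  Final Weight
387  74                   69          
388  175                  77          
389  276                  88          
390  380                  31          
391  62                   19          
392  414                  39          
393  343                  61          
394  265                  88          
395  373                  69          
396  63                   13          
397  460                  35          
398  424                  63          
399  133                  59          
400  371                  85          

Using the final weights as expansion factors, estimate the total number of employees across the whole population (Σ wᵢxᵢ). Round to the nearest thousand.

Weighted total = 224966

225000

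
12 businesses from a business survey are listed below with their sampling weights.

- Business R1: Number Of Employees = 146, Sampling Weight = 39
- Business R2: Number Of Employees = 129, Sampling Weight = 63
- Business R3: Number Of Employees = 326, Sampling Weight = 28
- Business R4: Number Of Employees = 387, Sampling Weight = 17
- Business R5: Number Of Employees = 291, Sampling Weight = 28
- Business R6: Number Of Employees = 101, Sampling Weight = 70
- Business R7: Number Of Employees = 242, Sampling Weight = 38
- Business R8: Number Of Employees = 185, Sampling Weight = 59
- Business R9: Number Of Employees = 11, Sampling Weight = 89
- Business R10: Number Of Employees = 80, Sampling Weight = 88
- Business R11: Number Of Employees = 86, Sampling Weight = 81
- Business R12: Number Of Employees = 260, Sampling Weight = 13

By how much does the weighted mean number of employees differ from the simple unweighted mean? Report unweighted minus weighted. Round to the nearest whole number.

51

Unweighted sum = 146 + 129 + 326 + 387 + 291 + 101 + 242 + 185 + 11 + 80 + 86 + 260 = 2244
Unweighted mean = 2244 / 12 = 187
Weighted sum = 83222
Sum of weights = 613
Weighted mean = 83222 / 613 = 135.76183
Difference (unweighted minus weighted) = 51.238173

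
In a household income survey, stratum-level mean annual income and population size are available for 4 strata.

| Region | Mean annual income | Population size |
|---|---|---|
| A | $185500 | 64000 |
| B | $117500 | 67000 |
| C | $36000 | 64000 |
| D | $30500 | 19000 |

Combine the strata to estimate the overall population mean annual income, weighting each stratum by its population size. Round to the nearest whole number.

Σ Nₕ·x̄ₕ = 22628000000
Σ Nₕ = 64000 + 67000 + 64000 + 19000 = 214000
Overall mean = 22628000000 / 214000 = 105738.32

105738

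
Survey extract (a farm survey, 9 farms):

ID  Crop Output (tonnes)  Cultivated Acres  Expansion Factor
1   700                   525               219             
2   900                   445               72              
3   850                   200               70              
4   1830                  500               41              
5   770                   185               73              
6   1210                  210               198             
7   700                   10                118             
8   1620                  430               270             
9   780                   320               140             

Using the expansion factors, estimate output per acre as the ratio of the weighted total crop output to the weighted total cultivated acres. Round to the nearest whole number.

3

Σ wᵢ·y = 700×219 + 900×72 + 850×70 + 1830×41 + 770×73 + 1210×198 + 700×118 + 1620×270 + 780×140
  = 153300 + 64800 + 59500 + 75030 + 56210 + 239580 + 82600 + 437400 + 109200 = 1277620
Σ wᵢ·x = 525×219 + 445×72 + 200×70 + 500×41 + 185×73 + 210×198 + 10×118 + 430×270 + 320×140
  = 114975 + 32040 + 14000 + 20500 + 13505 + 41580 + 1180 + 116100 + 44800 = 398680
Ratio = 1277620 / 398680 = 3.2046253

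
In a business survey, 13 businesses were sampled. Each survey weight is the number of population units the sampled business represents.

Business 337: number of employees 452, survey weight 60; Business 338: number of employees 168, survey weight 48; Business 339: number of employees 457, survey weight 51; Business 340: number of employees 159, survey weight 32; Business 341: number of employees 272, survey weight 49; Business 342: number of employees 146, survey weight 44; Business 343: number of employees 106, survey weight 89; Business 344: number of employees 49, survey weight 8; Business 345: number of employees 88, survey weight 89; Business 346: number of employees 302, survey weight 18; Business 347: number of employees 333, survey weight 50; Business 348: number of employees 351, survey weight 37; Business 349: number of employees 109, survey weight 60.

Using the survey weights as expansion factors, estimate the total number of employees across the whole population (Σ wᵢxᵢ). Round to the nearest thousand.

Weighted total = 142602

143000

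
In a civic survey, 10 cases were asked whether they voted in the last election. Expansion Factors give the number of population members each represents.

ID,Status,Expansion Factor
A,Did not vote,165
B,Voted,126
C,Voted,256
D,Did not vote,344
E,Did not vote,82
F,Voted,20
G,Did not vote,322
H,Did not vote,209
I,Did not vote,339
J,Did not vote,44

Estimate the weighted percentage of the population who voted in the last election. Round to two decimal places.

Sum of weights for 'Voted' = 126 + 256 + 20 = 402
Total weight = 1907
Weighted proportion = 402 / 1907 = 0.21080231 → 21.080231%

21.08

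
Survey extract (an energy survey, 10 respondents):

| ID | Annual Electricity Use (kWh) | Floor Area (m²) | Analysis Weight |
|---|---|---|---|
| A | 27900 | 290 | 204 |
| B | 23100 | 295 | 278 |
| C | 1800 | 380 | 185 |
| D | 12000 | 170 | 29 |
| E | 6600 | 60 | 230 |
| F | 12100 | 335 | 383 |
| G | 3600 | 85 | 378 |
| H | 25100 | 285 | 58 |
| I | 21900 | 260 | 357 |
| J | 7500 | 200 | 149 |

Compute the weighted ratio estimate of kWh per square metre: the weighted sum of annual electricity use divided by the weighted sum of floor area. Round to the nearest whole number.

58

Σ wᵢ·y = 27900×204 + 23100×278 + 1800×185 + 12000×29 + 6600×230 + 12100×383 + 3600×378 + 25100×58 + 21900×357 + 7500×149
  = 5691600 + 6421800 + 333000 + 348000 + 1518000 + 4634300 + 1360800 + 1455800 + 7818300 + 1117500 = 30699100
Σ wᵢ·x = 290×204 + 295×278 + 380×185 + 170×29 + 60×230 + 335×383 + 85×378 + 285×58 + 260×357 + 200×149
  = 529785
Ratio = 30699100 / 529785 = 57.946337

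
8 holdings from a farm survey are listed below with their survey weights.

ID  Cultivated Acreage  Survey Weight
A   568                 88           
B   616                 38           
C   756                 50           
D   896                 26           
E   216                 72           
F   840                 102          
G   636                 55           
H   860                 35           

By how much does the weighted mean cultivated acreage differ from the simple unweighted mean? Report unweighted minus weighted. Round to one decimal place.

Unweighted sum = 568 + 616 + 756 + 896 + 216 + 840 + 636 + 860 = 5388
Unweighted mean = 5388 / 8 = 673.5
Weighted sum = 568×88 + 616×38 + 756×50 + 896×26 + 216×72 + 840×102 + 636×55 + 860×35
  = 49984 + 23408 + 37800 + 23296 + 15552 + 85680 + 34980 + 30100 = 300800
Sum of weights = 88 + 38 + 50 + 26 + 72 + 102 + 55 + 35 = 466
Weighted mean = 300800 / 466 = 645.49356
Difference (unweighted minus weighted) = 28.006438

28.0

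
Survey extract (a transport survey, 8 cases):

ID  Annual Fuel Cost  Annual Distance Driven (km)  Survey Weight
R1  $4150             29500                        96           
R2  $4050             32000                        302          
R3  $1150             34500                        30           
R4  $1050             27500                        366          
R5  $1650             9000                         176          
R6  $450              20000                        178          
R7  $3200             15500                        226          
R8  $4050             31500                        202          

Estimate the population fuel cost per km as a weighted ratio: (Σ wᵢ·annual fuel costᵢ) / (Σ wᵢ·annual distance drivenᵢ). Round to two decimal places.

0.10

Σ wᵢ·y = 4150×96 + 4050×302 + 1150×30 + 1050×366 + 1650×176 + 450×178 + 3200×226 + 4050×202
  = 398400 + 1223100 + 34500 + 384300 + 290400 + 80100 + 723200 + 818100 = 3952100
Σ wᵢ·x = 29500×96 + 32000×302 + 34500×30 + 27500×366 + 9000×176 + 20000×178 + 15500×226 + 31500×202
  = 2832000 + 9664000 + 1035000 + 10065000 + 1584000 + 3560000 + 3503000 + 6363000 = 38606000
Ratio = 3952100 / 38606000 = 0.1023701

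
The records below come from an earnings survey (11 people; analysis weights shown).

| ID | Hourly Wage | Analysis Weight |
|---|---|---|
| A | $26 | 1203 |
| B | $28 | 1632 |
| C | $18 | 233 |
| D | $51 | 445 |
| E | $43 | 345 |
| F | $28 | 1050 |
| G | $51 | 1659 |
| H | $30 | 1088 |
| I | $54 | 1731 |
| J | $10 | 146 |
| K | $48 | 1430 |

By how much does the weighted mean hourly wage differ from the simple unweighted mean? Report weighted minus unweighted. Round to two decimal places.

Unweighted sum = 387
Unweighted mean = 387 / 11 = 35.181818
Weighted sum = 26×1203 + 28×1632 + 18×233 + 51×445 + 43×345 + 28×1050 + 51×1659 + 30×1088 + 54×1731 + 10×146 + 48×1430
  = 31278 + 45696 + 4194 + 22695 + 14835 + 29400 + 84609 + 32640 + 93474 + 1460 + 68640 = 428921
Sum of weights = 1203 + 1632 + 233 + 445 + 345 + 1050 + 1659 + 1088 + 1731 + 146 + 1430 = 10962
Weighted mean = 428921 / 10962 = 39.127988
Difference (weighted minus unweighted) = 3.9461694

3.95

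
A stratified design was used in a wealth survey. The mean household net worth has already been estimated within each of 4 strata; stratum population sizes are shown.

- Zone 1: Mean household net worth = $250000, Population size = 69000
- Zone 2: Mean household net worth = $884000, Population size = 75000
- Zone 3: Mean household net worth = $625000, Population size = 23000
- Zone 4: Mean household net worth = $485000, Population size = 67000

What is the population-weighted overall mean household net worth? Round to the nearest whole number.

Σ Nₕ·x̄ₕ = 250000×69000 + 884000×75000 + 625000×23000 + 485000×67000
  = 17250000000 + 66300000000 + 14375000000 + 32495000000 = 130420000000
Σ Nₕ = 69000 + 75000 + 23000 + 67000 = 234000
Overall mean = 130420000000 / 234000 = 557350.43

557350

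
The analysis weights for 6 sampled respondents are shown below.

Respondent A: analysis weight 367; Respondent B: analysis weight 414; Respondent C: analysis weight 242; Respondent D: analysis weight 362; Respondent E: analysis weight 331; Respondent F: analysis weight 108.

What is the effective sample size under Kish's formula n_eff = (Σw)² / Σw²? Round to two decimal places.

Σ wᵢ = 367 + 414 + 242 + 362 + 331 + 108 = 1824
Σ wᵢ² = 134689 + 171396 + 58564 + 131044 + 109561 + 11664 = 616918
n_eff = 1824² / 616918 = 3326976 / 616918 = 5.3928982

5.39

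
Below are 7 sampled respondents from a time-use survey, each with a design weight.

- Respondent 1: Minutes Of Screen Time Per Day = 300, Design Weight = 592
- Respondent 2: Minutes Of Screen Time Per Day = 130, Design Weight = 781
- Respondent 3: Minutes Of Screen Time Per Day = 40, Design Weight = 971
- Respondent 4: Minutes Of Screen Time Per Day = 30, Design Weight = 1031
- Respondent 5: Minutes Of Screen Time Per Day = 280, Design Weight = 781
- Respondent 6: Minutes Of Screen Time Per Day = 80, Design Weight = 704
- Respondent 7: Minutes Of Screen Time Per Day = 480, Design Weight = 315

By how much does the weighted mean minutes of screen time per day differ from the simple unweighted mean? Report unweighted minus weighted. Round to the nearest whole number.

Unweighted sum = 300 + 130 + 40 + 30 + 280 + 80 + 480 = 1340
Unweighted mean = 1340 / 7 = 191.42857
Weighted sum = 775100
Sum of weights = 592 + 781 + 971 + 1031 + 781 + 704 + 315 = 5175
Weighted mean = 775100 / 5175 = 149.77778
Difference (unweighted minus weighted) = 41.650794

42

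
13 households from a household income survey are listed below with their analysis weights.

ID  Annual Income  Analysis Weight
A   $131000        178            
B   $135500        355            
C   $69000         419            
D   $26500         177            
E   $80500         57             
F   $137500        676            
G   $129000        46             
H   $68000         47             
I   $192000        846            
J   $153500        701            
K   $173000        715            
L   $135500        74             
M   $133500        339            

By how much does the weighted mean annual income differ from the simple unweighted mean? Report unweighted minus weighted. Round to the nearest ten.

Unweighted sum = 1564500
Unweighted mean = 1564500 / 13 = 120346.15
Weighted sum = 660704500
Sum of weights = 4630
Weighted mean = 660704500 / 4630 = 142700.76
Difference (unweighted minus weighted) = -22354.602

-22350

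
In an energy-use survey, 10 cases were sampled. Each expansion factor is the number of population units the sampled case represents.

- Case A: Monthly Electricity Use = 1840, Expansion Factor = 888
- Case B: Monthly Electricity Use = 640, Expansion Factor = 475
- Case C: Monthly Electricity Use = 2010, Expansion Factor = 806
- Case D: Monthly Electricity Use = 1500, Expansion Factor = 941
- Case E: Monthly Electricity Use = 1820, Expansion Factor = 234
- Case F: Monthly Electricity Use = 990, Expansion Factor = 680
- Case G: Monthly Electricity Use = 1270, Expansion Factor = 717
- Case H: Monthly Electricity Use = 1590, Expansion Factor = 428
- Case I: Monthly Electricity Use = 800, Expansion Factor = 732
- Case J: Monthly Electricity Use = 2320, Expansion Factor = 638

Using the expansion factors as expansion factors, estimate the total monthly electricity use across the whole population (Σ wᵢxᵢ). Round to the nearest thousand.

Weighted total = 9725430

9725000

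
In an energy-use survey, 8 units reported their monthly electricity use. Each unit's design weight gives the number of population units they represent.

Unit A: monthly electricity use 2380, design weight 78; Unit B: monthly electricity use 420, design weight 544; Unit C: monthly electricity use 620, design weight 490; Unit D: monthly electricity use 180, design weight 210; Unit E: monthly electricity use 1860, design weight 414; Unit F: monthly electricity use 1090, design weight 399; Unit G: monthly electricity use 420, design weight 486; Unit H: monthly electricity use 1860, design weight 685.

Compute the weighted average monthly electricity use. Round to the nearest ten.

Weighted sum = 2380×78 + 420×544 + 620×490 + 180×210 + 1860×414 + 1090×399 + 420×486 + 1860×685
  = 185640 + 228480 + 303800 + 37800 + 770040 + 434910 + 204120 + 1274100 = 3438890
Sum of weights = 78 + 544 + 490 + 210 + 414 + 399 + 486 + 685 = 3306
Weighted mean = 3438890 / 3306 = 1040.1966

1040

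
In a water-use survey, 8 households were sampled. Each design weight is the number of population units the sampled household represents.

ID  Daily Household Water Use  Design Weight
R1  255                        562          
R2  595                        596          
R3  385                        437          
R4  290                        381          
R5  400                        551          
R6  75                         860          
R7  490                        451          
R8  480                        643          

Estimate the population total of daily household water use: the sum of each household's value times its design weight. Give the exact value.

1591195

Weighted total = 255×562 + 595×596 + 385×437 + 290×381 + 400×551 + 75×860 + 490×451 + 480×643
  = 143310 + 354620 + 168245 + 110490 + 220400 + 64500 + 220990 + 308640 = 1591195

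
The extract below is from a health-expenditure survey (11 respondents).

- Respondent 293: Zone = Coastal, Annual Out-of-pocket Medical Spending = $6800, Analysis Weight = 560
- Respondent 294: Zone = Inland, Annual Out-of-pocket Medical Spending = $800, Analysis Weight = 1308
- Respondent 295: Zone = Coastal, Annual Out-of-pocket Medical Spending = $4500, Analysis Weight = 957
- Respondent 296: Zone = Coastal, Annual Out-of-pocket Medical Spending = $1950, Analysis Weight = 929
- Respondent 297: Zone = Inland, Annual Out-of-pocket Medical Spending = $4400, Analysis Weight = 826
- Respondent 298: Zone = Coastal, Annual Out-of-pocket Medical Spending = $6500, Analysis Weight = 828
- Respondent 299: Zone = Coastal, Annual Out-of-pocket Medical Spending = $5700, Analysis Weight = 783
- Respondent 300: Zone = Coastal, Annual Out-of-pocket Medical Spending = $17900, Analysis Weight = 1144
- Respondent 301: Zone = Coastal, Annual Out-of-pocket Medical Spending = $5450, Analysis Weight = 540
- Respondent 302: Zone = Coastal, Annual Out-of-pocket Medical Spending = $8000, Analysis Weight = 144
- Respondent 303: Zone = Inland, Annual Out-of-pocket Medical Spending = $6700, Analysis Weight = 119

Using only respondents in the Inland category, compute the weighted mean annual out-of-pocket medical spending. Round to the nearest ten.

Inland rows: 294, 297, 303
Weighted sum = 800×1308 + 4400×826 + 6700×119
  = 1046400 + 3634400 + 797300 = 5478100
Sum of weights = 1308 + 826 + 119 = 2253
Weighted mean = 5478100 / 2253 = 2431.4692

2430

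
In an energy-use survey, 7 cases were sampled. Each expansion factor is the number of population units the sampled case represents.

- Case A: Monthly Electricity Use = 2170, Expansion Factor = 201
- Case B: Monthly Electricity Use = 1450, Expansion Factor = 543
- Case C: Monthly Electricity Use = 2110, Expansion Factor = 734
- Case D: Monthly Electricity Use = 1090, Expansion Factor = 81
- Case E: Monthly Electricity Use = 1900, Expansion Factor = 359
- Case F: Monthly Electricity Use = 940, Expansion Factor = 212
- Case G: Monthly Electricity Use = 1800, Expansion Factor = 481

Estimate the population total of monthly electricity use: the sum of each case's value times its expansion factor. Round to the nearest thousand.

4608000

Weighted total = 2170×201 + 1450×543 + 2110×734 + 1090×81 + 1900×359 + 940×212 + 1800×481
  = 4607730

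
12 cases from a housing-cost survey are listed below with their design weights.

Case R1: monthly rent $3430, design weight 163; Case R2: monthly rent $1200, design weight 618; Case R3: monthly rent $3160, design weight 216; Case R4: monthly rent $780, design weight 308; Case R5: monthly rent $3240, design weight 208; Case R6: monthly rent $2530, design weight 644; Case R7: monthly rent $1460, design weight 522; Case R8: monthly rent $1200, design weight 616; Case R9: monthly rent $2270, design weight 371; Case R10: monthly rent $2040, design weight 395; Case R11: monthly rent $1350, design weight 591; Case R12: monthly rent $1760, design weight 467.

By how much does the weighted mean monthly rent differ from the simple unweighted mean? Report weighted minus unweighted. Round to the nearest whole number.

Unweighted sum = 3430 + 1200 + 3160 + 780 + 3240 + 2530 + 1460 + 1200 + 2270 + 2040 + 1350 + 1760 = 24420
Unweighted mean = 24420 / 12 = 2035
Weighted sum = 3430×163 + 1200×618 + 3160×216 + 780×308 + 3240×208 + 2530×644 + 1460×522 + 1200×616 + 2270×371 + 2040×395 + 1350×591 + 1760×467
  = 559090 + 741600 + 682560 + 240240 + 673920 + 1629320 + 762120 + 739200 + 842170 + 805800 + 797850 + 821920 = 9295790
Sum of weights = 163 + 618 + 216 + 308 + 208 + 644 + 522 + 616 + 371 + 395 + 591 + 467 = 5119
Weighted mean = 9295790 / 5119 = 1815.9387
Difference (weighted minus unweighted) = -219.06134

-219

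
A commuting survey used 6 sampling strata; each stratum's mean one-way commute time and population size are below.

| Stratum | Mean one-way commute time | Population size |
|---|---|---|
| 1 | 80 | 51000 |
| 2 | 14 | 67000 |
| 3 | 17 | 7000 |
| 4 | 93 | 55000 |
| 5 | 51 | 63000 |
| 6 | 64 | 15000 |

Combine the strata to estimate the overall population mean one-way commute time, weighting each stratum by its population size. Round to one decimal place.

55.9

Σ Nₕ·x̄ₕ = 80×51000 + 14×67000 + 17×7000 + 93×55000 + 51×63000 + 64×15000
  = 14425000
Σ Nₕ = 51000 + 67000 + 7000 + 55000 + 63000 + 15000 = 258000
Overall mean = 14425000 / 258000 = 55.910853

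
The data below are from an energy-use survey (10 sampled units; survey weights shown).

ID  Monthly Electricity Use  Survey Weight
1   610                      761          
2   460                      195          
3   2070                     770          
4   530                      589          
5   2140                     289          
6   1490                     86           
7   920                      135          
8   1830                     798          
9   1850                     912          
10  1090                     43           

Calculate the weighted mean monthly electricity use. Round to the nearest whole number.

1425

Weighted sum = 6525190
Sum of weights = 761 + 195 + 770 + 589 + 289 + 86 + 135 + 798 + 912 + 43 = 4578
Weighted mean = 6525190 / 4578 = 1425.3364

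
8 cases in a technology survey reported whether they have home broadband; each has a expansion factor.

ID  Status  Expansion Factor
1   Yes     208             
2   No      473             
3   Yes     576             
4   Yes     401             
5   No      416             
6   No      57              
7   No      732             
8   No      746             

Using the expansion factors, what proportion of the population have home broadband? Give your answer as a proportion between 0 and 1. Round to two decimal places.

Sum of weights for 'Yes' = 208 + 576 + 401 = 1185
Total weight = 208 + 473 + 576 + 401 + 416 + 57 + 732 + 746 = 3609
Weighted proportion = 1185 / 3609 = 0.3283458

0.33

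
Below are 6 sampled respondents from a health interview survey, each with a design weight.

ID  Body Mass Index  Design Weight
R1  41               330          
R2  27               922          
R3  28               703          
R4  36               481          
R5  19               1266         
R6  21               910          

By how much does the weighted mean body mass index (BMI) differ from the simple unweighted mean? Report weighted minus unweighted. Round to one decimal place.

Unweighted sum = 172
Unweighted mean = 172 / 6 = 28.666667
Weighted sum = 41×330 + 27×922 + 28×703 + 36×481 + 19×1266 + 21×910
  = 13530 + 24894 + 19684 + 17316 + 24054 + 19110 = 118588
Sum of weights = 330 + 922 + 703 + 481 + 1266 + 910 = 4612
Weighted mean = 118588 / 4612 = 25.712923
Difference (weighted minus unweighted) = -2.9537439

-3.0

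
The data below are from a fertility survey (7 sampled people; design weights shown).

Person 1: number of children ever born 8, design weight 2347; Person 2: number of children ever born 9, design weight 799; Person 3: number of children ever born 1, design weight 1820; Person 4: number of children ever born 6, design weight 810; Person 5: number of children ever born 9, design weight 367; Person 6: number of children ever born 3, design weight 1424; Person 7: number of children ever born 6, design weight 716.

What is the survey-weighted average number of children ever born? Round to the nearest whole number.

Weighted sum = 44518
Sum of weights = 2347 + 799 + 1820 + 810 + 367 + 1424 + 716 = 8283
Weighted mean = 44518 / 8283 = 5.3746227

5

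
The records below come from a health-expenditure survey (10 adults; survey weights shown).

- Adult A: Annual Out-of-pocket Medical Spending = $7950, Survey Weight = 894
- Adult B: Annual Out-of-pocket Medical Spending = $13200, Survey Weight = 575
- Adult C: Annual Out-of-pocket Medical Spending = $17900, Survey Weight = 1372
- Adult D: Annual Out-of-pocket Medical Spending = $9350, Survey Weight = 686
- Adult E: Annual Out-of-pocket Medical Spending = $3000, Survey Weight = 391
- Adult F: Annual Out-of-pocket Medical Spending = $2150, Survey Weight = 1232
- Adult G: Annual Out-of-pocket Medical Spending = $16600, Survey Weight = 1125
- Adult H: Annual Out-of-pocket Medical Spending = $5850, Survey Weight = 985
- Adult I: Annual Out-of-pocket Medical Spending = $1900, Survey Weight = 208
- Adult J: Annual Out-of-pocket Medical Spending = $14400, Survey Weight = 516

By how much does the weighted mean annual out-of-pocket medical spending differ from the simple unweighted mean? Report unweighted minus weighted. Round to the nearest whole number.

Unweighted sum = 7950 + 13200 + 17900 + 9350 + 3000 + 2150 + 16600 + 5850 + 1900 + 14400 = 92300
Unweighted mean = 92300 / 10 = 9230
Weighted sum = 7950×894 + 13200×575 + 17900×1372 + 9350×686 + 3000×391 + 2150×1232 + 16600×1125 + 5850×985 + 1900×208 + 14400×516
  = 7107300 + 7590000 + 24558800 + 6414100 + 1173000 + 2648800 + 18675000 + 5762250 + 395200 + 7430400 = 81754850
Sum of weights = 894 + 575 + 1372 + 686 + 391 + 1232 + 1125 + 985 + 208 + 516 = 7984
Weighted mean = 81754850 / 7984 = 10239.836
Difference (unweighted minus weighted) = -1009.8359

-1010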